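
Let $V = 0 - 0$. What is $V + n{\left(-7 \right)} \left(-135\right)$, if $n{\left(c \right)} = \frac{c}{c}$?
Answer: $-135$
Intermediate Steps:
$V = 0$ ($V = 0 + 0 = 0$)
$n{\left(c \right)} = 1$
$V + n{\left(-7 \right)} \left(-135\right) = 0 + 1 \left(-135\right) = 0 - 135 = -135$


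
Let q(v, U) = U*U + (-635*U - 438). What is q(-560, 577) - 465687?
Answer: -499591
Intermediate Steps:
q(v, U) = -438 + U**2 - 635*U (q(v, U) = U**2 + (-438 - 635*U) = -438 + U**2 - 635*U)
q(-560, 577) - 465687 = (-438 + 577**2 - 635*577) - 465687 = (-438 + 332929 - 366395) - 465687 = -33904 - 465687 = -499591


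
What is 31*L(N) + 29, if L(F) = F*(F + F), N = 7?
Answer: 3067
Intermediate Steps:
L(F) = 2*F² (L(F) = F*(2*F) = 2*F²)
31*L(N) + 29 = 31*(2*7²) + 29 = 31*(2*49) + 29 = 31*98 + 29 = 3038 + 29 = 3067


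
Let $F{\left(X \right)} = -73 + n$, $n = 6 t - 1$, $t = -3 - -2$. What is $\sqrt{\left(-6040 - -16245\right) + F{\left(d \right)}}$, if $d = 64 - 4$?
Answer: $45 \sqrt{5} \approx 100.62$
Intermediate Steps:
$t = -1$ ($t = -3 + 2 = -1$)
$d = 60$
$n = -7$ ($n = 6 \left(-1\right) - 1 = -6 - 1 = -7$)
$F{\left(X \right)} = -80$ ($F{\left(X \right)} = -73 - 7 = -80$)
$\sqrt{\left(-6040 - -16245\right) + F{\left(d \right)}} = \sqrt{\left(-6040 - -16245\right) - 80} = \sqrt{\left(-6040 + 16245\right) - 80} = \sqrt{10205 - 80} = \sqrt{10125} = 45 \sqrt{5}$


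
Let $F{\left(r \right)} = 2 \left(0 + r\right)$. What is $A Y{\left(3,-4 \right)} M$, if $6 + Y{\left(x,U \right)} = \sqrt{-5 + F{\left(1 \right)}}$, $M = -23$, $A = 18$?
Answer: $2484 - 414 i \sqrt{3} \approx 2484.0 - 717.07 i$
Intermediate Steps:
$F{\left(r \right)} = 2 r$
$Y{\left(x,U \right)} = -6 + i \sqrt{3}$ ($Y{\left(x,U \right)} = -6 + \sqrt{-5 + 2 \cdot 1} = -6 + \sqrt{-5 + 2} = -6 + \sqrt{-3} = -6 + i \sqrt{3}$)
$A Y{\left(3,-4 \right)} M = 18 \left(-6 + i \sqrt{3}\right) \left(-23\right) = \left(-108 + 18 i \sqrt{3}\right) \left(-23\right) = 2484 - 414 i \sqrt{3}$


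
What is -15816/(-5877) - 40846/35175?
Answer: 35141762/22969275 ≈ 1.5299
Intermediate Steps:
-15816/(-5877) - 40846/35175 = -15816*(-1/5877) - 40846*1/35175 = 5272/1959 - 40846/35175 = 35141762/22969275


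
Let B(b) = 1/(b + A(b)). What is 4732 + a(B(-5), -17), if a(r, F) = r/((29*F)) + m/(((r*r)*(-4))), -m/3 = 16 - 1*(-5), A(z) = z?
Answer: 31093511/4930 ≈ 6307.0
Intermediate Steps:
m = -63 (m = -3*(16 - 1*(-5)) = -3*(16 + 5) = -3*21 = -63)
B(b) = 1/(2*b) (B(b) = 1/(b + b) = 1/(2*b))
a(r, F) = 63/(4*r²) + r/(29*F) (a(r, F) = r/((29*F)) - 63*(-1/(4*r²)) = r*(1/(29*F)) - 63*(-1/(4*r²)) = r/(29*F) - 63*(-1/(4*r²)) = r/(29*F) - (-63)/(4*r²) = r/(29*F) + 63/(4*r²) = 63/(4*r²) + r/(29*F))
4732 + a(B(-5), -17) = 4732 + (63/(4*((½)/(-5))²) + (1/29)*((½)/(-5))/(-17)) = 4732 + (63/(4*((½)*(-⅕))²) + (1/29)*((½)*(-⅕))*(-1/17)) = 4732 + (63/(4*(-⅒)²) + (1/29)*(-⅒)*(-1/17)) = 4732 + ((63/4)*100 + 1/4930) = 4732 + (1575 + 1/4930) = 4732 + 7764751/4930 = 31093511/4930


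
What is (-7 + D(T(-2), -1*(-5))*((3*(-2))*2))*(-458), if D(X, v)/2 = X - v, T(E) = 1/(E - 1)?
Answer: -55418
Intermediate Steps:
T(E) = 1/(-1 + E)
D(X, v) = -2*v + 2*X (D(X, v) = 2*(X - v) = -2*v + 2*X)
(-7 + D(T(-2), -1*(-5))*((3*(-2))*2))*(-458) = (-7 + (-(-2)*(-5) + 2/(-1 - 2))*((3*(-2))*2))*(-458) = (-7 + (-2*5 + 2/(-3))*(-6*2))*(-458) = (-7 + (-10 + 2*(-1/3))*(-12))*(-458) = (-7 + (-10 - 2/3)*(-12))*(-458) = (-7 - 32/3*(-12))*(-458) = (-7 + 128)*(-458) = 121*(-458) = -55418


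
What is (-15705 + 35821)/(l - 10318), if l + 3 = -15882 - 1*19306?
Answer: -20116/45509 ≈ -0.44202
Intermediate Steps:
l = -35191 (l = -3 + (-15882 - 1*19306) = -3 + (-15882 - 19306) = -3 - 35188 = -35191)
(-15705 + 35821)/(l - 10318) = (-15705 + 35821)/(-35191 - 10318) = 20116/(-45509) = 20116*(-1/45509) = -20116/45509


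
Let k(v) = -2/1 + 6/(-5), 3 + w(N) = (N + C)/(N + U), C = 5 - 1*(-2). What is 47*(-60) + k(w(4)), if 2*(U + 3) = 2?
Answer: -14116/5 ≈ -2823.2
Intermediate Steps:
U = -2 (U = -3 + (1/2)*2 = -3 + 1 = -2)
C = 7 (C = 5 + 2 = 7)
w(N) = -3 + (7 + N)/(-2 + N) (w(N) = -3 + (N + 7)/(N - 2) = -3 + (7 + N)/(-2 + N))
k(v) = -16/5 (k(v) = -2*1 + 6*(-1/5) = -2 - 6/5 = -16/5)
47*(-60) + k(w(4)) = 47*(-60) - 16/5 = -2820 - 16/5 = -14116/5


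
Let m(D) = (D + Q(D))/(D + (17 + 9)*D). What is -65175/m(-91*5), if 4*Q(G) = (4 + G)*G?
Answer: 2346300/149 ≈ 15747.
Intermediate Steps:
Q(G) = G*(4 + G)/4 (Q(G) = ((4 + G)*G)/4 = (G*(4 + G))/4 = G*(4 + G)/4)
m(D) = (D + D*(4 + D)/4)/(27*D) (m(D) = (D + D*(4 + D)/4)/(D + (17 + 9)*D) = (D + D*(4 + D)/4)/(D + 26*D) = (D + D*(4 + D)/4)/((27*D)) = (D + D*(4 + D)/4)*(1/(27*D)) = (D + D*(4 + D)/4)/(27*D))
-65175/m(-91*5) = -65175/(2/27 + (-91*5)/108) = -65175/(2/27 + (1/108)*(-455)) = -65175/(2/27 - 455/108) = -65175/(-149/36) = -65175*(-36/149) = 2346300/149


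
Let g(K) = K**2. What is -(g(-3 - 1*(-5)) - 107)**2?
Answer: -10609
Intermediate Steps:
-(g(-3 - 1*(-5)) - 107)**2 = -((-3 - 1*(-5))**2 - 107)**2 = -((-3 + 5)**2 - 107)**2 = -(2**2 - 107)**2 = -(4 - 107)**2 = -1*(-103)**2 = -1*10609 = -10609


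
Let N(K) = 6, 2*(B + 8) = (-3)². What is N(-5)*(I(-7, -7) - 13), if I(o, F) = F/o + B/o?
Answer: -69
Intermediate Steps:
B = -7/2 (B = -8 + (½)*(-3)² = -8 + (½)*9 = -8 + 9/2 = -7/2 ≈ -3.5000)
I(o, F) = -7/(2*o) + F/o (I(o, F) = F/o - 7/(2*o) = -7/(2*o) + F/o)
N(-5)*(I(-7, -7) - 13) = 6*((-7/2 - 7)/(-7) - 13) = 6*(-⅐*(-21/2) - 13) = 6*(3/2 - 13) = 6*(-23/2) = -69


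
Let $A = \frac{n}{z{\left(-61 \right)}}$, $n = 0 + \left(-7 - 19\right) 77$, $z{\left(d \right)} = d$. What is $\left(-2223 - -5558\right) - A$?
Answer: $\frac{201433}{61} \approx 3302.2$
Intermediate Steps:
$n = -2002$ ($n = 0 + \left(-7 - 19\right) 77 = 0 - 2002 = -2002$)
$A = \frac{2002}{61}$ ($A = - \frac{2002}{-61} = \left(-2002\right) \left(- \frac{1}{61}\right) = \frac{2002}{61} \approx 32.82$)
$\left(-2223 - -5558\right) - A = \left(-2223 - -5558\right) - \frac{2002}{61} = \left(-2223 + 5558\right) - \frac{2002}{61} = 3335 - \frac{2002}{61} = \frac{201433}{61}$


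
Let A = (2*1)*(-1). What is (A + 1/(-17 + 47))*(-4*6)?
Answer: 236/5 ≈ 47.200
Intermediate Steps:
A = -2 (A = 2*(-1) = -2)
(A + 1/(-17 + 47))*(-4*6) = (-2 + 1/(-17 + 47))*(-4*6) = (-2 + 1/30)*(-24) = -59/30*(-24) = 236/5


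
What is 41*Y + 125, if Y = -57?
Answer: -2212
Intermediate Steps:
41*Y + 125 = 41*(-57) + 125 = -2337 + 125 = -2212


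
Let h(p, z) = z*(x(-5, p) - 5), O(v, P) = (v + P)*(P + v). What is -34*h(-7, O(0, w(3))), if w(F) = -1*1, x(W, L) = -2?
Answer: 238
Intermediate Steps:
w(F) = -1
O(v, P) = (P + v)**2 (O(v, P) = (P + v)*(P + v) = (P + v)**2)
h(p, z) = -7*z (h(p, z) = z*(-2 - 5) = z*(-7) = -7*z)
-34*h(-7, O(0, w(3))) = -(-238)*(-1 + 0)**2 = -(-238)*(-1)**2 = -(-238) = -34*(-7) = 238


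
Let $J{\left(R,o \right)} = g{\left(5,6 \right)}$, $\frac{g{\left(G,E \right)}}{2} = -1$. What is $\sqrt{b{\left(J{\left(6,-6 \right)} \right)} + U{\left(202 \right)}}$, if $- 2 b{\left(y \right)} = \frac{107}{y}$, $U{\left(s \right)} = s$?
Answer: $\frac{\sqrt{915}}{2} \approx 15.124$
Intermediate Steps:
$g{\left(G,E \right)} = -2$ ($g{\left(G,E \right)} = 2 \left(-1\right) = -2$)
$J{\left(R,o \right)} = -2$
$b{\left(y \right)} = - \frac{107}{2 y}$ ($b{\left(y \right)} = - \frac{107 \frac{1}{y}}{2} = - \frac{107}{2 y}$)
$\sqrt{b{\left(J{\left(6,-6 \right)} \right)} + U{\left(202 \right)}} = \sqrt{- \frac{107}{2 \left(-2\right)} + 202} = \sqrt{\left(- \frac{107}{2}\right) \left(- \frac{1}{2}\right) + 202} = \sqrt{\frac{107}{4} + 202} = \sqrt{\frac{915}{4}} = \frac{\sqrt{915}}{2}$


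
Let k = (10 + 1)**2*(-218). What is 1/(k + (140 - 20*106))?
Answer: -1/28358 ≈ -3.5263e-5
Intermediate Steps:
k = -26378 (k = 11**2*(-218) = 121*(-218) = -26378)
1/(k + (140 - 20*106)) = 1/(-26378 + (140 - 20*106)) = 1/(-26378 + (140 - 2120)) = 1/(-26378 - 1980) = 1/(-28358) = -1/28358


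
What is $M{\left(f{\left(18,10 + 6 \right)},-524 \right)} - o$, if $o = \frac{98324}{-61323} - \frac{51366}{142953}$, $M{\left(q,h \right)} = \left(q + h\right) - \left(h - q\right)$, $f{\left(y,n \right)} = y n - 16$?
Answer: $\frac{1595358845842}{2922102273} \approx 545.96$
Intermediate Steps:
$f{\left(y,n \right)} = -16 + n y$ ($f{\left(y,n \right)} = n y - 16 = -16 + n y$)
$M{\left(q,h \right)} = 2 q$ ($M{\left(q,h \right)} = \left(h + q\right) - \left(h - q\right) = 2 q$)
$o = - \frac{5735209330}{2922102273}$ ($o = 98324 \left(- \frac{1}{61323}\right) - \frac{17122}{47651} = - \frac{98324}{61323} - \frac{17122}{47651} = - \frac{5735209330}{2922102273} \approx -1.9627$)
$M{\left(f{\left(18,10 + 6 \right)},-524 \right)} - o = 2 \left(-16 + \left(10 + 6\right) 18\right) - - \frac{5735209330}{2922102273} = 2 \left(-16 + 16 \cdot 18\right) + \frac{5735209330}{2922102273} = 2 \left(-16 + 288\right) + \frac{5735209330}{2922102273} = 2 \cdot 272 + \frac{5735209330}{2922102273} = 544 + \frac{5735209330}{2922102273} = \frac{1595358845842}{2922102273}$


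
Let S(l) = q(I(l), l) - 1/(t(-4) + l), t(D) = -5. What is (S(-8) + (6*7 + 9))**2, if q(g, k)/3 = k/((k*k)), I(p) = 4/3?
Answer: 27804529/10816 ≈ 2570.7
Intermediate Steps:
I(p) = 4/3 (I(p) = 4*(1/3) = 4/3)
q(g, k) = 3/k (q(g, k) = 3*(k/((k*k))) = 3*(k/(k**2)) = 3*(k/k**2) = 3/k)
S(l) = -1/(-5 + l) + 3/l (S(l) = 3/l - 1/(-5 + l) = -1/(-5 + l) + 3/l)
(S(-8) + (6*7 + 9))**2 = ((-15 + 2*(-8))/((-8)*(-5 - 8)) + (6*7 + 9))**2 = (-1/8*(-15 - 16)/(-13) + (42 + 9))**2 = (-1/8*(-1/13)*(-31) + 51)**2 = (-31/104 + 51)**2 = (5273/104)**2 = 27804529/10816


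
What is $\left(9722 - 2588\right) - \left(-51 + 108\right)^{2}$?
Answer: $3885$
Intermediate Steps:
$\left(9722 - 2588\right) - \left(-51 + 108\right)^{2} = \left(9722 - 2588\right) - 57^{2} = 7134 - 3249 = 3885$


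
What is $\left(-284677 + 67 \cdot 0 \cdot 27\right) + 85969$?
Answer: $-198708$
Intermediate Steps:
$\left(-284677 + 67 \cdot 0 \cdot 27\right) + 85969 = \left(-284677 + 0 \cdot 27\right) + 85969 = \left(-284677 + 0\right) + 85969 = -284677 + 85969 = -198708$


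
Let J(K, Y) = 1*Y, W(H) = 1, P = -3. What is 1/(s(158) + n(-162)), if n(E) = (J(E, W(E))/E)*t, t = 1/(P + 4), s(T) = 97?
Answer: 162/15713 ≈ 0.010310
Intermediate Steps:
J(K, Y) = Y
t = 1 (t = 1/(-3 + 4) = 1/1 = 1)
n(E) = 1/E (n(E) = (1/E)*1 = 1/E)
1/(s(158) + n(-162)) = 1/(97 + 1/(-162)) = 1/(97 - 1/162) = 1/(15713/162) = 162/15713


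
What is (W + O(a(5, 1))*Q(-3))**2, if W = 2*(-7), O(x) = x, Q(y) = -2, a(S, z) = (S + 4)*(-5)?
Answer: 5776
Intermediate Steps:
a(S, z) = -20 - 5*S (a(S, z) = (4 + S)*(-5) = -20 - 5*S)
W = -14
(W + O(a(5, 1))*Q(-3))**2 = (-14 + (-20 - 5*5)*(-2))**2 = (-14 + (-20 - 25)*(-2))**2 = (-14 - 45*(-2))**2 = (-14 + 90)**2 = 76**2 = 5776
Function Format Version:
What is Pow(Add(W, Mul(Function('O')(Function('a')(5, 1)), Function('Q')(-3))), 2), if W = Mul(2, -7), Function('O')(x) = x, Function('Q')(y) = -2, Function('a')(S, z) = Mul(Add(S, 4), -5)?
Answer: 5776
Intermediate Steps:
Function('a')(S, z) = Add(-20, Mul(-5, S)) (Function('a')(S, z) = Mul(Add(4, S), -5) = Add(-20, Mul(-5, S)))
W = -14
Pow(Add(W, Mul(Function('O')(Function('a')(5, 1)), Function('Q')(-3))), 2) = Pow(Add(-14, Mul(Add(-20, Mul(-5, 5)), -2)), 2) = Pow(Add(-14, Mul(Add(-20, -25), -2)), 2) = Pow(Add(-14, Mul(-45, -2)), 2) = Pow(Add(-14, 90), 2) = Pow(76, 2) = 5776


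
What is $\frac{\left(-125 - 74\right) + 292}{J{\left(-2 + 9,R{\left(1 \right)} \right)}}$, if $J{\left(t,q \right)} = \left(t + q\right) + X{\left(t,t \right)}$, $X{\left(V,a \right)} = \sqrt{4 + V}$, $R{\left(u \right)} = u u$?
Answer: $\frac{744}{53} - \frac{93 \sqrt{11}}{53} \approx 8.218$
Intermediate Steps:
$R{\left(u \right)} = u^{2}$
$J{\left(t,q \right)} = q + t + \sqrt{4 + t}$ ($J{\left(t,q \right)} = \left(t + q\right) + \sqrt{4 + t} = \left(q + t\right) + \sqrt{4 + t} = q + t + \sqrt{4 + t}$)
$\frac{\left(-125 - 74\right) + 292}{J{\left(-2 + 9,R{\left(1 \right)} \right)}} = \frac{\left(-125 - 74\right) + 292}{1^{2} + \left(-2 + 9\right) + \sqrt{4 + \left(-2 + 9\right)}} = \frac{-199 + 292}{1 + 7 + \sqrt{4 + 7}} = \frac{93}{1 + 7 + \sqrt{11}} = \frac{93}{8 + \sqrt{11}}$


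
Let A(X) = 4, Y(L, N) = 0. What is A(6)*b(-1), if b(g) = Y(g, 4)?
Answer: 0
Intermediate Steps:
b(g) = 0
A(6)*b(-1) = 4*0 = 0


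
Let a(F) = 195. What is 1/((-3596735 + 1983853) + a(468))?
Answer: -1/1612687 ≈ -6.2008e-7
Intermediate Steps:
1/((-3596735 + 1983853) + a(468)) = 1/((-3596735 + 1983853) + 195) = 1/(-1612882 + 195) = 1/(-1612687) = -1/1612687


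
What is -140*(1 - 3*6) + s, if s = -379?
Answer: 2001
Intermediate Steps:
-140*(1 - 3*6) + s = -140*(1 - 3*6) - 379 = -140*(1 - 18) - 379 = -140*(-17) - 379 = 2380 - 379 = 2001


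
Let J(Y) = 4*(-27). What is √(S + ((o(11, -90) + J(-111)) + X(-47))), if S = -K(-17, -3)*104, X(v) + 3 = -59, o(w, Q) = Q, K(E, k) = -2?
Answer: 2*I*√13 ≈ 7.2111*I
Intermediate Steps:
J(Y) = -108
X(v) = -62 (X(v) = -3 - 59 = -62)
S = 208 (S = -(-2)*104 = -1*(-208) = 208)
√(S + ((o(11, -90) + J(-111)) + X(-47))) = √(208 + ((-90 - 108) - 62)) = √(208 + (-198 - 62)) = √(208 - 260) = √(-52) = 2*I*√13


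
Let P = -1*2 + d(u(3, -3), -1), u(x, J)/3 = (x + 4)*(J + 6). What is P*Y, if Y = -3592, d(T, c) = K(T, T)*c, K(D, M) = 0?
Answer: 7184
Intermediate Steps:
u(x, J) = 3*(4 + x)*(6 + J) (u(x, J) = 3*((x + 4)*(J + 6)) = 3*((4 + x)*(6 + J)) = 3*(4 + x)*(6 + J))
d(T, c) = 0 (d(T, c) = 0*c = 0)
P = -2 (P = -1*2 + 0 = -2 + 0 = -2)
P*Y = -2*(-3592) = 7184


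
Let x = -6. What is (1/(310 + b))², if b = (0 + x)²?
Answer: 1/119716 ≈ 8.3531e-6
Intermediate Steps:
b = 36 (b = (0 - 6)² = (-6)² = 36)
(1/(310 + b))² = (1/(310 + 36))² = (1/346)² = 1/119716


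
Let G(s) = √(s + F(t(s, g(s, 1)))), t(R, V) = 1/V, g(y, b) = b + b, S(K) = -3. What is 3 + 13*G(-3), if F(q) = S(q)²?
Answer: 3 + 13*√6 ≈ 34.843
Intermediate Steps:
g(y, b) = 2*b
F(q) = 9 (F(q) = (-3)² = 9)
G(s) = √(9 + s) (G(s) = √(s + 9) = √(9 + s))
3 + 13*G(-3) = 3 + 13*√(9 - 3) = 3 + 13*√6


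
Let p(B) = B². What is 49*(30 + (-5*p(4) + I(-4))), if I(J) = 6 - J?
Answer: -1960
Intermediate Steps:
49*(30 + (-5*p(4) + I(-4))) = 49*(30 + (-5*4² + (6 - 1*(-4)))) = 49*(30 + (-5*16 + (6 + 4))) = 49*(30 + (-80 + 10)) = 49*(30 - 70) = 49*(-40) = -1960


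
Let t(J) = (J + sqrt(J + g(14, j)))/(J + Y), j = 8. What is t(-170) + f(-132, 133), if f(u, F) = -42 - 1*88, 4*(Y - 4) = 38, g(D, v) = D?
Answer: -40350/313 - 4*I*sqrt(39)/313 ≈ -128.91 - 0.079808*I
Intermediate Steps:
Y = 27/2 (Y = 4 + (1/4)*38 = 4 + 19/2 = 27/2 ≈ 13.500)
f(u, F) = -130 (f(u, F) = -42 - 88 = -130)
t(J) = (J + sqrt(14 + J))/(27/2 + J) (t(J) = (J + sqrt(J + 14))/(J + 27/2) = (J + sqrt(14 + J))/(27/2 + J))
t(-170) + f(-132, 133) = 2*(-170 + sqrt(14 - 170))/(27 + 2*(-170)) - 130 = 2*(-170 + sqrt(-156))/(27 - 340) - 130 = 2*(-170 + 2*I*sqrt(39))/(-313) - 130 = 2*(-1/313)*(-170 + 2*I*sqrt(39)) - 130 = (340/313 - 4*I*sqrt(39)/313) - 130 = -40350/313 - 4*I*sqrt(39)/313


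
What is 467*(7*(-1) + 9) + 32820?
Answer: 33754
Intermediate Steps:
467*(7*(-1) + 9) + 32820 = 467*(-7 + 9) + 32820 = 467*2 + 32820 = 934 + 32820 = 33754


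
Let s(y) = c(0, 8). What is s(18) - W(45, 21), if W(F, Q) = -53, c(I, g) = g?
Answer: 61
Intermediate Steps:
s(y) = 8
s(18) - W(45, 21) = 8 - 1*(-53) = 8 + 53 = 61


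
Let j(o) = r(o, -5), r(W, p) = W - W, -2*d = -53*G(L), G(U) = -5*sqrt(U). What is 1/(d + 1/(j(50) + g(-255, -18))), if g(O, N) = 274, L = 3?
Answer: -137/1977079537 - 4973785*sqrt(3)/1977079537 ≈ -0.0043574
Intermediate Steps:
d = -265*sqrt(3)/2 (d = -(-53)*(-5*sqrt(3))/2 = -265*sqrt(3)/2 ≈ -229.50)
r(W, p) = 0
j(o) = 0
1/(d + 1/(j(50) + g(-255, -18))) = 1/(-265*sqrt(3)/2 + 1/(0 + 274)) = 1/(-265*sqrt(3)/2 + 1/274) = 1/(1/274 - 265*sqrt(3)/2)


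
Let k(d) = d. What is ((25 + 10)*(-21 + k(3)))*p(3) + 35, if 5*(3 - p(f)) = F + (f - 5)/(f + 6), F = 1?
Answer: -1757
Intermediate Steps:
p(f) = 14/5 - (-5 + f)/(5*(6 + f)) (p(f) = 3 - (1 + (f - 5)/(f + 6))/5 = 3 - (1 + (-5 + f)/(6 + f))/5 = 3 + (-⅕ - (-5 + f)/(5*(6 + f))) = 14/5 - (-5 + f)/(5*(6 + f)))
((25 + 10)*(-21 + k(3)))*p(3) + 35 = ((25 + 10)*(-21 + 3))*((89 + 13*3)/(5*(6 + 3))) + 35 = (35*(-18))*((⅕)*(89 + 39)/9) + 35 = -126*128/9 + 35 = -630*128/45 + 35 = -1792 + 35 = -1757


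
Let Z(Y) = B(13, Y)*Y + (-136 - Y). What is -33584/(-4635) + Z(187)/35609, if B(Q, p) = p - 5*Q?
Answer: 185734063/23578245 ≈ 7.8773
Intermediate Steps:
B(Q, p) = p - 5*Q
Z(Y) = -136 - Y + Y*(-65 + Y) (Z(Y) = (Y - 5*13)*Y + (-136 - Y) = (Y - 65)*Y + (-136 - Y) = (-65 + Y)*Y + (-136 - Y) = Y*(-65 + Y) + (-136 - Y) = -136 - Y + Y*(-65 + Y))
-33584/(-4635) + Z(187)/35609 = -33584/(-4635) + (-136 - 1*187 + 187*(-65 + 187))/35609 = -33584*(-1/4635) + (-136 - 187 + 187*122)*(1/35609) = 33584/4635 + (-136 - 187 + 22814)*(1/35609) = 33584/4635 + 22491*(1/35609) = 33584/4635 + 3213/5087 = 185734063/23578245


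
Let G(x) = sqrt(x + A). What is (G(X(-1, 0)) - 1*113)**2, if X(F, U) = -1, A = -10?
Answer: (113 - I*sqrt(11))**2 ≈ 12758.0 - 749.56*I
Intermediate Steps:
G(x) = sqrt(-10 + x) (G(x) = sqrt(x - 10) = sqrt(-10 + x))
(G(X(-1, 0)) - 1*113)**2 = (sqrt(-10 - 1) - 1*113)**2 = (sqrt(-11) - 113)**2 = (I*sqrt(11) - 113)**2 = (-113 + I*sqrt(11))**2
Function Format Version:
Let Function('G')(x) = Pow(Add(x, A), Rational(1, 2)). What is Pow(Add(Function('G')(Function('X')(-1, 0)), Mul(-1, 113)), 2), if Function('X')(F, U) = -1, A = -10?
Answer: Pow(Add(113, Mul(-1, I, Pow(11, Rational(1, 2)))), 2) ≈ Add(12758., Mul(-749.56, I))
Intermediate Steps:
Function('G')(x) = Pow(Add(-10, x), Rational(1, 2)) (Function('G')(x) = Pow(Add(x, -10), Rational(1, 2)) = Pow(Add(-10, x), Rational(1, 2)))
Pow(Add(Function('G')(Function('X')(-1, 0)), Mul(-1, 113)), 2) = Pow(Add(Pow(Add(-10, -1), Rational(1, 2)), Mul(-1, 113)), 2) = Pow(Add(Pow(-11, Rational(1, 2)), -113), 2) = Pow(Add(Mul(I, Pow(11, Rational(1, 2))), -113), 2) = Pow(Add(-113, Mul(I, Pow(11, Rational(1, 2)))), 2)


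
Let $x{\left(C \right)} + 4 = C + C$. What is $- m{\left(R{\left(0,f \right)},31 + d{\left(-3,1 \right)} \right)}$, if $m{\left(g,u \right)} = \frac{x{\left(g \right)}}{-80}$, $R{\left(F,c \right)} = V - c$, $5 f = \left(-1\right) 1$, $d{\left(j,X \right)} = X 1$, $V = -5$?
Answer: $- \frac{17}{100} \approx -0.17$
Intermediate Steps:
$x{\left(C \right)} = -4 + 2 C$ ($x{\left(C \right)} = -4 + \left(C + C\right) = -4 + 2 C$)
$d{\left(j,X \right)} = X$
$f = - \frac{1}{5}$ ($f = \frac{\left(-1\right) 1}{5} = \frac{1}{5} \left(-1\right) = - \frac{1}{5} \approx -0.2$)
$R{\left(F,c \right)} = -5 - c$
$m{\left(g,u \right)} = \frac{1}{20} - \frac{g}{40}$ ($m{\left(g,u \right)} = \frac{-4 + 2 g}{-80} = \left(-4 + 2 g\right) \left(- \frac{1}{80}\right) = \frac{1}{20} - \frac{g}{40}$)
$- m{\left(R{\left(0,f \right)},31 + d{\left(-3,1 \right)} \right)} = - (\frac{1}{20} - \frac{-5 - - \frac{1}{5}}{40}) = - (\frac{1}{20} - \frac{-5 + \frac{1}{5}}{40}) = - (\frac{1}{20} - - \frac{3}{25}) = - (\frac{1}{20} + \frac{3}{25}) = \left(-1\right) \frac{17}{100} = - \frac{17}{100}$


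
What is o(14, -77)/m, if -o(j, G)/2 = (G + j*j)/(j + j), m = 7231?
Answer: -17/14462 ≈ -0.0011755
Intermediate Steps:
o(j, G) = -(G + j**2)/j (o(j, G) = -2*(G + j*j)/(j + j) = -2*(G + j**2)/(2*j) = -2*(G + j**2)*1/(2*j) = -(G + j**2)/j)
o(14, -77)/m = (-1*14 - 1*(-77)/14)/7231 = (-14 - 1*(-77)*1/14)*(1/7231) = (-14 + 11/2)*(1/7231) = -17/2*1/7231 = -17/14462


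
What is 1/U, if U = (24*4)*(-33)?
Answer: -1/3168 ≈ -0.00031566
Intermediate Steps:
U = -3168 (U = 96*(-33) = -3168)
1/U = 1/(-3168) = -1/3168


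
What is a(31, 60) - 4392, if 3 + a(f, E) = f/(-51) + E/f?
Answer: -6946396/1581 ≈ -4393.7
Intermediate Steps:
a(f, E) = -3 - f/51 + E/f (a(f, E) = -3 + (f/(-51) + E/f) = -3 + (f*(-1/51) + E/f) = -3 + (-f/51 + E/f) = -3 - f/51 + E/f)
a(31, 60) - 4392 = (-3 - 1/51*31 + 60/31) - 4392 = (-3 - 31/51 + 60*(1/31)) - 4392 = (-3 - 31/51 + 60/31) - 4392 = -2644/1581 - 4392 = -6946396/1581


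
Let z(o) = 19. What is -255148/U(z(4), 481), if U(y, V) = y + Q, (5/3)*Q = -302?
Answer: 1275740/811 ≈ 1573.0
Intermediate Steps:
Q = -906/5 (Q = (3/5)*(-302) = -906/5 ≈ -181.20)
U(y, V) = -906/5 + y (U(y, V) = y - 906/5 = -906/5 + y)
-255148/U(z(4), 481) = -255148/(-906/5 + 19) = -255148/(-811/5) = -255148*(-5/811) = 1275740/811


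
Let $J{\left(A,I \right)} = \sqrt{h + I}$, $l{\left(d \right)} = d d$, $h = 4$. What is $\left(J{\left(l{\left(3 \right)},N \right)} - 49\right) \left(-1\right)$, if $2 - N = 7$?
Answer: $49 - i \approx 49.0 - 1.0 i$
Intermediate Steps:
$N = -5$ ($N = 2 - 7 = -5$)
$l{\left(d \right)} = d^{2}$
$J{\left(A,I \right)} = \sqrt{4 + I}$
$\left(J{\left(l{\left(3 \right)},N \right)} - 49\right) \left(-1\right) = \left(\sqrt{4 - 5} - 49\right) \left(-1\right) = \left(\sqrt{-1} - 49\right) \left(-1\right) = \left(i - 49\right) \left(-1\right) = \left(-49 + i\right) \left(-1\right) = 49 - i$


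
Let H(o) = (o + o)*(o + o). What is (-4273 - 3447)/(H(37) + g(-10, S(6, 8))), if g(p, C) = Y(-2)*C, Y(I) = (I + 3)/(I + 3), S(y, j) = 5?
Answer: -7720/5481 ≈ -1.4085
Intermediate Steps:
H(o) = 4*o² (H(o) = (2*o)*(2*o) = 4*o²)
Y(I) = 1 (Y(I) = (3 + I)/(3 + I) = 1)
g(p, C) = C (g(p, C) = 1*C = C)
(-4273 - 3447)/(H(37) + g(-10, S(6, 8))) = (-4273 - 3447)/(4*37² + 5) = -7720/(4*1369 + 5) = -7720/(5476 + 5) = -7720/5481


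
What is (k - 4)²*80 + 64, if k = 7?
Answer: 784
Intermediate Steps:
(k - 4)²*80 + 64 = (7 - 4)²*80 + 64 = 3²*80 + 64 = 9*80 + 64 = 720 + 64 = 784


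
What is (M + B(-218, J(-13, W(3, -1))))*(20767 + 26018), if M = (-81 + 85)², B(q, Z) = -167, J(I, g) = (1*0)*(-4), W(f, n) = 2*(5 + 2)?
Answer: -7064535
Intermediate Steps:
W(f, n) = 14 (W(f, n) = 2*7 = 14)
J(I, g) = 0 (J(I, g) = 0*(-4) = 0)
M = 16 (M = 4² = 16)
(M + B(-218, J(-13, W(3, -1))))*(20767 + 26018) = (16 - 167)*(20767 + 26018) = -151*46785 = -7064535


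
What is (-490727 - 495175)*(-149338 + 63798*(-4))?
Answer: 398826936060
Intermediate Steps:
(-490727 - 495175)*(-149338 + 63798*(-4)) = -985902*(-149338 - 255192) = -985902*(-404530) = 398826936060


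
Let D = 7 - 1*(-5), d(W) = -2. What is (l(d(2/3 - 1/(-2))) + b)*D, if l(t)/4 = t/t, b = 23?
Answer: 324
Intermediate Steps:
D = 12 (D = 7 + 5 = 12)
l(t) = 4 (l(t) = 4*(t/t) = 4*1 = 4)
(l(d(2/3 - 1/(-2))) + b)*D = (4 + 23)*12 = 27*12 = 324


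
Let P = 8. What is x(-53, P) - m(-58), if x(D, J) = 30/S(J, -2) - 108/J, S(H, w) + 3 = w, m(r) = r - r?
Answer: -39/2 ≈ -19.500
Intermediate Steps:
m(r) = 0
S(H, w) = -3 + w
x(D, J) = -6 - 108/J (x(D, J) = 30/(-3 - 2) - 108/J = 30/(-5) - 108/J = 30*(-⅕) - 108/J = -6 - 108/J)
x(-53, P) - m(-58) = (-6 - 108/8) - 1*0 = (-6 - 108*⅛) + 0 = (-6 - 27/2) + 0 = -39/2 + 0 = -39/2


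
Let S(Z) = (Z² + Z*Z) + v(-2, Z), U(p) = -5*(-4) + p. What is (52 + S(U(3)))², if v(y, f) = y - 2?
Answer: 1223236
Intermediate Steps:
v(y, f) = -2 + y
U(p) = 20 + p
S(Z) = -4 + 2*Z² (S(Z) = (Z² + Z*Z) + (-2 - 2) = (Z² + Z²) - 4 = 2*Z² - 4 = -4 + 2*Z²)
(52 + S(U(3)))² = (52 + (-4 + 2*(20 + 3)²))² = (52 + (-4 + 2*23²))² = (52 + (-4 + 2*529))² = (52 + (-4 + 1058))² = (52 + 1054)² = 1106² = 1223236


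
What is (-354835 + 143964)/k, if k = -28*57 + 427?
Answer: 210871/1169 ≈ 180.39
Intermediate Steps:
k = -1169 (k = -1596 + 427 = -1169)
(-354835 + 143964)/k = (-354835 + 143964)/(-1169) = -210871*(-1/1169) = 210871/1169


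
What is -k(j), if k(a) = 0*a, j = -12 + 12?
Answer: 0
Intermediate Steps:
j = 0
k(a) = 0
-k(j) = -1*0 = 0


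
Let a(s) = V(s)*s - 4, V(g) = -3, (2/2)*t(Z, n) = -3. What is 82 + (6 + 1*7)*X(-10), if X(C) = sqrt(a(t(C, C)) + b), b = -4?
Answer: 95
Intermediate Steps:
t(Z, n) = -3
a(s) = -4 - 3*s (a(s) = -3*s - 4 = -4 - 3*s)
X(C) = 1 (X(C) = sqrt((-4 - 3*(-3)) - 4) = sqrt((-4 + 9) - 4) = sqrt(5 - 4) = sqrt(1) = 1)
82 + (6 + 1*7)*X(-10) = 82 + (6 + 1*7)*1 = 82 + (6 + 7)*1 = 82 + 13*1 = 82 + 13 = 95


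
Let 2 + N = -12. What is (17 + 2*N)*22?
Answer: -242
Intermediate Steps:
N = -14 (N = -2 - 12 = -14)
(17 + 2*N)*22 = (17 + 2*(-14))*22 = (17 - 28)*22 = -11*22 = -242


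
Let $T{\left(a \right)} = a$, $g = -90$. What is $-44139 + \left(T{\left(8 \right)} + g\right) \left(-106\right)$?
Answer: $-35447$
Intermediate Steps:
$-44139 + \left(T{\left(8 \right)} + g\right) \left(-106\right) = -44139 + \left(8 - 90\right) \left(-106\right) = -44139 - -8692 = -44139 + 8692 = -35447$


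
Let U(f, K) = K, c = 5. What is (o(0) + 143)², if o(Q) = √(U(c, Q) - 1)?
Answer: (143 + I)² ≈ 20448.0 + 286.0*I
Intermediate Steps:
o(Q) = √(-1 + Q) (o(Q) = √(Q - 1) = √(-1 + Q))
(o(0) + 143)² = (√(-1 + 0) + 143)² = (√(-1) + 143)² = (I + 143)² = (143 + I)²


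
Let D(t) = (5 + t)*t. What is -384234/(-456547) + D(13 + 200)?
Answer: 21199687632/456547 ≈ 46435.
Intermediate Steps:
D(t) = t*(5 + t)
-384234/(-456547) + D(13 + 200) = -384234/(-456547) + (13 + 200)*(5 + (13 + 200)) = -384234*(-1/456547) + 213*(5 + 213) = 384234/456547 + 213*218 = 384234/456547 + 46434 = 21199687632/456547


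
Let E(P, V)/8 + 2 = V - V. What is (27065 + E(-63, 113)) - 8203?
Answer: 18846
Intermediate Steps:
E(P, V) = -16 (E(P, V) = -16 + 8*(V - V) = -16 + 8*0 = -16 + 0 = -16)
(27065 + E(-63, 113)) - 8203 = (27065 - 16) - 8203 = 27049 - 8203 = 18846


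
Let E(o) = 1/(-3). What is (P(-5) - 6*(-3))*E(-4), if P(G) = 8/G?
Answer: -82/15 ≈ -5.4667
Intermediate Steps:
E(o) = -1/3
(P(-5) - 6*(-3))*E(-4) = (8/(-5) - 6*(-3))*(-1/3) = (8*(-1/5) + 18)*(-1/3) = (-8/5 + 18)*(-1/3) = (82/5)*(-1/3) = -82/15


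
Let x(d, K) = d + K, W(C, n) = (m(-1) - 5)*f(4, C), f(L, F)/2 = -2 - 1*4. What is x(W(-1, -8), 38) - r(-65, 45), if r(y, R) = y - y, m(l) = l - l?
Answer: 98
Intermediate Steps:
f(L, F) = -12 (f(L, F) = 2*(-2 - 1*4) = 2*(-2 - 4) = 2*(-6) = -12)
m(l) = 0
r(y, R) = 0
W(C, n) = 60 (W(C, n) = (0 - 5)*(-12) = -5*(-12) = 60)
x(d, K) = K + d
x(W(-1, -8), 38) - r(-65, 45) = (38 + 60) - 1*0 = 98 + 0 = 98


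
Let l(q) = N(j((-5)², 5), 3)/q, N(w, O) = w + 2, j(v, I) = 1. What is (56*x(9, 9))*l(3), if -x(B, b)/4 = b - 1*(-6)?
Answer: -3360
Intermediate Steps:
N(w, O) = 2 + w
x(B, b) = -24 - 4*b (x(B, b) = -4*(b - 1*(-6)) = -4*(b + 6) = -4*(6 + b) = -24 - 4*b)
l(q) = 3/q (l(q) = (2 + 1)/q = 3/q)
(56*x(9, 9))*l(3) = (56*(-24 - 4*9))*(3/3) = (56*(-24 - 36))*(3*(⅓)) = (56*(-60))*1 = -3360*1 = -3360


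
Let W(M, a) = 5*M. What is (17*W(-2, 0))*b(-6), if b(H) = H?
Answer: 1020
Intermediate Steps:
(17*W(-2, 0))*b(-6) = (17*(5*(-2)))*(-6) = (17*(-10))*(-6) = -170*(-6) = 1020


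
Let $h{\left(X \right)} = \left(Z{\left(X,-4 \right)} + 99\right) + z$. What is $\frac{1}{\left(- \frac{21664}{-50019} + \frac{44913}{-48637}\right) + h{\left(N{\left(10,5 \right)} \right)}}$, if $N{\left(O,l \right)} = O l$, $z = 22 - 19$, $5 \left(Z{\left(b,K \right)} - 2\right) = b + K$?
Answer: $\frac{12163870515}{1370985985403} \approx 0.0088723$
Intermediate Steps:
$Z{\left(b,K \right)} = 2 + \frac{K}{5} + \frac{b}{5}$ ($Z{\left(b,K \right)} = 2 + \frac{b + K}{5} = 2 + \frac{K + b}{5} = 2 + \left(\frac{K}{5} + \frac{b}{5}\right) = 2 + \frac{K}{5} + \frac{b}{5}$)
$z = 3$ ($z = 22 - 19 = 3$)
$h{\left(X \right)} = \frac{516}{5} + \frac{X}{5}$ ($h{\left(X \right)} = \left(\left(2 + \frac{1}{5} \left(-4\right) + \frac{X}{5}\right) + 99\right) + 3 = \left(\left(2 - \frac{4}{5} + \frac{X}{5}\right) + 99\right) + 3 = \left(\left(\frac{6}{5} + \frac{X}{5}\right) + 99\right) + 3 = \left(\frac{501}{5} + \frac{X}{5}\right) + 3 = \frac{516}{5} + \frac{X}{5}$)
$\frac{1}{\left(- \frac{21664}{-50019} + \frac{44913}{-48637}\right) + h{\left(N{\left(10,5 \right)} \right)}} = \frac{1}{\left(- \frac{21664}{-50019} + \frac{44913}{-48637}\right) + \left(\frac{516}{5} + \frac{10 \cdot 5}{5}\right)} = \frac{1}{\left(\left(-21664\right) \left(- \frac{1}{50019}\right) + 44913 \left(- \frac{1}{48637}\right)\right) + \left(\frac{516}{5} + \frac{1}{5} \cdot 50\right)} = \frac{1}{\left(\frac{21664}{50019} - \frac{44913}{48637}\right) + \left(\frac{516}{5} + 10\right)} = \frac{1}{- \frac{1192831379}{2432774103} + \frac{566}{5}} = \frac{1}{\frac{1370985985403}{12163870515}} = \frac{12163870515}{1370985985403}$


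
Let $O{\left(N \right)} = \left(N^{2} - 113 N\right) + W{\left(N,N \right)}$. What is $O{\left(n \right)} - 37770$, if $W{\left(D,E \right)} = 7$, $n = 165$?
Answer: $-29183$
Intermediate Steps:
$O{\left(N \right)} = 7 + N^{2} - 113 N$ ($O{\left(N \right)} = \left(N^{2} - 113 N\right) + 7 = 7 + N^{2} - 113 N$)
$O{\left(n \right)} - 37770 = \left(7 + 165^{2} - 18645\right) - 37770 = \left(7 + 27225 - 18645\right) - 37770 = 8587 - 37770 = -29183$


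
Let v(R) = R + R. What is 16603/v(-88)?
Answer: -16603/176 ≈ -94.335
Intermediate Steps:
v(R) = 2*R
16603/v(-88) = 16603/((2*(-88))) = 16603/(-176) = 16603*(-1/176) = -16603/176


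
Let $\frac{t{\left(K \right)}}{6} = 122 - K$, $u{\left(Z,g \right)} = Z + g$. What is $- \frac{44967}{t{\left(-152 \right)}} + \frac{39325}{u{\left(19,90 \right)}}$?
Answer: $\frac{19916299}{59732} \approx 333.43$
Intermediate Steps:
$t{\left(K \right)} = 732 - 6 K$ ($t{\left(K \right)} = 6 \left(122 - K\right) = 732 - 6 K$)
$- \frac{44967}{t{\left(-152 \right)}} + \frac{39325}{u{\left(19,90 \right)}} = - \frac{44967}{732 - -912} + \frac{39325}{19 + 90} = - \frac{44967}{732 + 912} + \frac{39325}{109} = - \frac{44967}{1644} + 39325 \cdot \frac{1}{109} = \left(-44967\right) \frac{1}{1644} + \frac{39325}{109} = - \frac{14989}{548} + \frac{39325}{109} = \frac{19916299}{59732}$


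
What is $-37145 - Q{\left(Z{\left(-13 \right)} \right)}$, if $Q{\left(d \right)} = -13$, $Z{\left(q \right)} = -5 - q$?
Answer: $-37132$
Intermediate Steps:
$-37145 - Q{\left(Z{\left(-13 \right)} \right)} = -37145 - -13 = -37145 + 13 = -37132$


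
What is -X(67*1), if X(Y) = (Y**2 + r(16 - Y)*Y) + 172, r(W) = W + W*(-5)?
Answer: -18329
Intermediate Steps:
r(W) = -4*W (r(W) = W - 5*W = -4*W)
X(Y) = 172 + Y**2 + Y*(-64 + 4*Y) (X(Y) = (Y**2 + (-4*(16 - Y))*Y) + 172 = (Y**2 + (-64 + 4*Y)*Y) + 172 = (Y**2 + Y*(-64 + 4*Y)) + 172 = 172 + Y**2 + Y*(-64 + 4*Y))
-X(67*1) = -(172 - 4288 + 5*(67*1)**2) = -(172 - 64*67 + 5*67**2) = -(172 - 4288 + 5*4489) = -(172 - 4288 + 22445) = -1*18329 = -18329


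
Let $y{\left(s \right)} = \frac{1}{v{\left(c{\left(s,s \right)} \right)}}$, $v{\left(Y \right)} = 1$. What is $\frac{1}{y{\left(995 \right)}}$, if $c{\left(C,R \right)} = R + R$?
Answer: $1$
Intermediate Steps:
$c{\left(C,R \right)} = 2 R$
$y{\left(s \right)} = 1$ ($y{\left(s \right)} = 1^{-1} = 1$)
$\frac{1}{y{\left(995 \right)}} = 1^{-1} = 1$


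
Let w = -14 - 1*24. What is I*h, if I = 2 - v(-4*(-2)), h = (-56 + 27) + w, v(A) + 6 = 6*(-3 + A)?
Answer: 1474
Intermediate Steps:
v(A) = -24 + 6*A (v(A) = -6 + 6*(-3 + A) = -6 + (-18 + 6*A) = -24 + 6*A)
w = -38 (w = -14 - 24 = -38)
h = -67 (h = (-56 + 27) - 38 = -29 - 38 = -67)
I = -22 (I = 2 - (-24 + 6*(-4*(-2))) = 2 - (-24 + 6*8) = 2 - (-24 + 48) = 2 - 1*24 = 2 - 24 = -22)
I*h = -22*(-67) = 1474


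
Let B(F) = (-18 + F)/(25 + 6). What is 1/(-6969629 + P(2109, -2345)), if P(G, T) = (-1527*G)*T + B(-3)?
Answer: 31/233894045365 ≈ 1.3254e-10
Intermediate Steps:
B(F) = -18/31 + F/31 (B(F) = (-18 + F)/31 = (-18 + F)*(1/31) = -18/31 + F/31)
P(G, T) = -21/31 - 1527*G*T (P(G, T) = (-1527*G)*T + (-18/31 + (1/31)*(-3)) = -1527*G*T + (-18/31 - 3/31) = -1527*G*T - 21/31 = -21/31 - 1527*G*T)
1/(-6969629 + P(2109, -2345)) = 1/(-6969629 + (-21/31 - 1527*2109*(-2345))) = 1/(-6969629 + (-21/31 + 7551938835)) = 1/(-6969629 + 234110103864/31) = 1/(233894045365/31) = 31/233894045365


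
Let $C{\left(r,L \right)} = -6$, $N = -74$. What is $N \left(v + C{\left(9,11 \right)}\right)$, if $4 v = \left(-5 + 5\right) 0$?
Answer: $444$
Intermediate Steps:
$v = 0$ ($v = \frac{\left(-5 + 5\right) 0}{4} = \frac{0 \cdot 0}{4} = \frac{1}{4} \cdot 0 = 0$)
$N \left(v + C{\left(9,11 \right)}\right) = - 74 \left(0 - 6\right) = \left(-74\right) \left(-6\right) = 444$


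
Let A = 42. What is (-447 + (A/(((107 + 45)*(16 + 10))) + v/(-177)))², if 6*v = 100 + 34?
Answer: 220091094504200929/1100938153536 ≈ 1.9991e+5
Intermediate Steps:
v = 67/3 (v = (100 + 34)/6 = (⅙)*134 = 67/3 ≈ 22.333)
(-447 + (A/(((107 + 45)*(16 + 10))) + v/(-177)))² = (-447 + (42/(((107 + 45)*(16 + 10))) + (67/3)/(-177)))² = (-447 + (42/((152*26)) + (67/3)*(-1/177)))² = (-447 + (42/3952 - 67/531))² = (-447 + (42*(1/3952) - 67/531))² = (-447 + (21/1976 - 67/531))² = (-447 - 121241/1049256)² = (-469138673/1049256)² = 220091094504200929/1100938153536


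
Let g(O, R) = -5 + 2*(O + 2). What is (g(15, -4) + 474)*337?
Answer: 169511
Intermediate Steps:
g(O, R) = -1 + 2*O (g(O, R) = -5 + 2*(2 + O) = -5 + (4 + 2*O) = -1 + 2*O)
(g(15, -4) + 474)*337 = ((-1 + 2*15) + 474)*337 = ((-1 + 30) + 474)*337 = (29 + 474)*337 = 503*337 = 169511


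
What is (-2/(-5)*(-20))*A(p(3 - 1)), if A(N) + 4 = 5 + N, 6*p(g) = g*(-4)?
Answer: 8/3 ≈ 2.6667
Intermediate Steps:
p(g) = -2*g/3 (p(g) = (g*(-4))/6 = (-4*g)/6 = -2*g/3)
A(N) = 1 + N (A(N) = -4 + (5 + N) = 1 + N)
(-2/(-5)*(-20))*A(p(3 - 1)) = (-2/(-5)*(-20))*(1 - 2*(3 - 1)/3) = (-2*(-⅕)*(-20))*(1 - ⅔*2) = ((⅖)*(-20))*(1 - 4/3) = -8*(-⅓) = 8/3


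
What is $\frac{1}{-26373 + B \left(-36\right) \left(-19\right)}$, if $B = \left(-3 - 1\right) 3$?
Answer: $- \frac{1}{34581} \approx -2.8918 \cdot 10^{-5}$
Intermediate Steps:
$B = -12$ ($B = \left(-4\right) 3 = -12$)
$\frac{1}{-26373 + B \left(-36\right) \left(-19\right)} = \frac{1}{-26373 + \left(-12\right) \left(-36\right) \left(-19\right)} = \frac{1}{-26373 + 432 \left(-19\right)} = \frac{1}{-26373 - 8208} = \frac{1}{-34581} = - \frac{1}{34581}$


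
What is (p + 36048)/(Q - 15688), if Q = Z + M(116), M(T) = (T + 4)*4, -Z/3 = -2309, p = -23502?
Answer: -12546/8281 ≈ -1.5150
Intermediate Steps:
Z = 6927 (Z = -3*(-2309) = 6927)
M(T) = 16 + 4*T (M(T) = (4 + T)*4 = 16 + 4*T)
Q = 7407 (Q = 6927 + (16 + 4*116) = 6927 + (16 + 464) = 6927 + 480 = 7407)
(p + 36048)/(Q - 15688) = (-23502 + 36048)/(7407 - 15688) = 12546/(-8281) = 12546*(-1/8281) = -12546/8281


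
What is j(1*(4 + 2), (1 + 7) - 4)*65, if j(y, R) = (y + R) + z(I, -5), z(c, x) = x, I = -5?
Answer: 325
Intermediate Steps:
j(y, R) = -5 + R + y (j(y, R) = (y + R) - 5 = (R + y) - 5 = -5 + R + y)
j(1*(4 + 2), (1 + 7) - 4)*65 = (-5 + ((1 + 7) - 4) + 1*(4 + 2))*65 = (-5 + (8 - 4) + 1*6)*65 = (-5 + 4 + 6)*65 = 5*65 = 325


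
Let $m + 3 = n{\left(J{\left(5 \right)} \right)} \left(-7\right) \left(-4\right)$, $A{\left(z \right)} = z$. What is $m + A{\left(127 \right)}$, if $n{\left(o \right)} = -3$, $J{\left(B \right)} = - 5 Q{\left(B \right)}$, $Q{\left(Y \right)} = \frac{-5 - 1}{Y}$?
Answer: $40$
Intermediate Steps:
$Q{\left(Y \right)} = - \frac{6}{Y}$
$J{\left(B \right)} = \frac{30}{B}$ ($J{\left(B \right)} = - 5 \left(- \frac{6}{B}\right) = \frac{30}{B}$)
$m = -87$ ($m = -3 + \left(-3\right) \left(-7\right) \left(-4\right) = -3 + 21 \left(-4\right) = -3 - 84 = -87$)
$m + A{\left(127 \right)} = -87 + 127 = 40$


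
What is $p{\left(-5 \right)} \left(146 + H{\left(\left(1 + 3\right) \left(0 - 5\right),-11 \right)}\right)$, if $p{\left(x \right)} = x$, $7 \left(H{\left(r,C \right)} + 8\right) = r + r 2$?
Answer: $- \frac{4530}{7} \approx -647.14$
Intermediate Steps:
$H{\left(r,C \right)} = -8 + \frac{3 r}{7}$ ($H{\left(r,C \right)} = -8 + \frac{r + r 2}{7} = -8 + \frac{r + 2 r}{7} = -8 + \frac{3 r}{7}$)
$p{\left(-5 \right)} \left(146 + H{\left(\left(1 + 3\right) \left(0 - 5\right),-11 \right)}\right) = - 5 \left(146 + \left(-8 + \frac{3 \left(1 + 3\right) \left(0 - 5\right)}{7}\right)\right) = - 5 \left(146 + \left(-8 + \frac{3 \cdot 4 \left(-5\right)}{7}\right)\right) = - 5 \left(146 + \left(-8 + \frac{3}{7} \left(-20\right)\right)\right) = - 5 \left(146 - \frac{116}{7}\right) = \left(-5\right) \frac{906}{7} = - \frac{4530}{7}$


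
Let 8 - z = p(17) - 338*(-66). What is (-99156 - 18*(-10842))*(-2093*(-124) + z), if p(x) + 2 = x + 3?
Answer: 22772544000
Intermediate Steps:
p(x) = 1 + x (p(x) = -2 + (x + 3) = -2 + (3 + x) = 1 + x)
z = -22318 (z = 8 - ((1 + 17) - 338*(-66)) = 8 - (18 + 22308) = 8 - 1*22326 = 8 - 22326 = -22318)
(-99156 - 18*(-10842))*(-2093*(-124) + z) = (-99156 - 18*(-10842))*(-2093*(-124) - 22318) = (-99156 + 195156)*(259532 - 22318) = 96000*237214 = 22772544000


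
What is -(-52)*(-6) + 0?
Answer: -312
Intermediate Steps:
-(-52)*(-6) + 0 = -26*12 + 0 = -312 + 0 = -312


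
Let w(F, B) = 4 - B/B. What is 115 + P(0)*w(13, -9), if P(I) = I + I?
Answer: 115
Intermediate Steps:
w(F, B) = 3 (w(F, B) = 4 - 1*1 = 4 - 1 = 3)
P(I) = 2*I
115 + P(0)*w(13, -9) = 115 + (2*0)*3 = 115 + 0*3 = 115 + 0 = 115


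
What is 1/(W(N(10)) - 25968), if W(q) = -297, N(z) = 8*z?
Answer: -1/26265 ≈ -3.8073e-5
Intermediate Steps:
1/(W(N(10)) - 25968) = 1/(-297 - 25968) = 1/(-26265) = -1/26265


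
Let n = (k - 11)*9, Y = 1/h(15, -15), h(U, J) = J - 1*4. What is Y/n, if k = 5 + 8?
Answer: -1/342 ≈ -0.0029240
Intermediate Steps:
k = 13
h(U, J) = -4 + J (h(U, J) = J - 4 = -4 + J)
Y = -1/19 (Y = 1/(-4 - 15) = 1/(-19) = -1/19 ≈ -0.052632)
n = 18 (n = (13 - 11)*9 = 2*9 = 18)
Y/n = -1/19/18 = -1/19*1/18 = -1/342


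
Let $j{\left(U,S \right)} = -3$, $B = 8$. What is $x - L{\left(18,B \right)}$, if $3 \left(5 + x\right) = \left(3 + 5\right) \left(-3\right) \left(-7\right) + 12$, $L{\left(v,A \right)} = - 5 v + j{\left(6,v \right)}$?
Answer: $148$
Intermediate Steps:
$L{\left(v,A \right)} = -3 - 5 v$ ($L{\left(v,A \right)} = - 5 v - 3 = -3 - 5 v$)
$x = 55$ ($x = -5 + \frac{\left(3 + 5\right) \left(-3\right) \left(-7\right) + 12}{3} = -5 + \frac{8 \left(-3\right) \left(-7\right) + 12}{3} = -5 + \frac{\left(-24\right) \left(-7\right) + 12}{3} = -5 + \frac{168 + 12}{3} = -5 + \frac{1}{3} \cdot 180 = -5 + 60 = 55$)
$x - L{\left(18,B \right)} = 55 - \left(-3 - 90\right) = 55 - -93 = 55 + 93 = 148$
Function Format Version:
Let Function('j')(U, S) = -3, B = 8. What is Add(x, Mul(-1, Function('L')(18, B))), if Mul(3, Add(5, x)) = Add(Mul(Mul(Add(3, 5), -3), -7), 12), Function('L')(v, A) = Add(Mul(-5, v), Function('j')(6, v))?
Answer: 148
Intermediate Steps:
Function('L')(v, A) = Add(-3, Mul(-5, v)) (Function('L')(v, A) = Add(Mul(-5, v), -3) = Add(-3, Mul(-5, v)))
x = 55 (x = Add(-5, Mul(Rational(1, 3), Add(Mul(Mul(Add(3, 5), -3), -7), 12))) = Add(-5, Mul(Rational(1, 3), Add(Mul(Mul(8, -3), -7), 12))) = Add(-5, Mul(Rational(1, 3), Add(Mul(-24, -7), 12))) = Add(-5, Mul(Rational(1, 3), Add(168, 12))) = Add(-5, Mul(Rational(1, 3), 180)) = Add(-5, 60) = 55)
Add(x, Mul(-1, Function('L')(18, B))) = Add(55, Mul(-1, Add(-3, Mul(-5, 18)))) = Add(55, Mul(-1, Add(-3, -90))) = Add(55, Mul(-1, -93)) = Add(55, 93) = 148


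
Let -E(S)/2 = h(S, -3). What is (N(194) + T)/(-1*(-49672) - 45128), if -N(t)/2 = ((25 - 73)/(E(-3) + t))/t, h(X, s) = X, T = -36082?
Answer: -21874711/2754800 ≈ -7.9406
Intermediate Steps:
E(S) = -2*S
N(t) = 96/(t*(6 + t)) (N(t) = -2*(25 - 73)/(-2*(-3) + t)/t = -2*(-48/(6 + t))/t = -(-96)/(t*(6 + t)) = 96/(t*(6 + t)))
(N(194) + T)/(-1*(-49672) - 45128) = (96/(194*(6 + 194)) - 36082)/(-1*(-49672) - 45128) = (96*(1/194)/200 - 36082)/(49672 - 45128) = (96*(1/194)*(1/200) - 36082)/4544 = (6/2425 - 36082)*(1/4544) = -87498844/2425*1/4544 = -21874711/2754800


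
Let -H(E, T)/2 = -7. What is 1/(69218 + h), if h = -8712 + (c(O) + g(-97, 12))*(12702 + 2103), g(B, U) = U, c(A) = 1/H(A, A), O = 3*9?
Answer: 2/478447 ≈ 4.1802e-6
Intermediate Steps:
H(E, T) = 14 (H(E, T) = -2*(-7) = 14)
O = 27
c(A) = 1/14
h = 340011/2 (h = -8712 + (1/14 + 12)*(12702 + 2103) = -8712 + (169/14)*14805 = -8712 + 357435/2 = 340011/2 ≈ 1.7001e+5)
1/(69218 + h) = 1/(69218 + 340011/2) = 1/(478447/2) = 2/478447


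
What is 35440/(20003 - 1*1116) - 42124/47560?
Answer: 222482603/224566430 ≈ 0.99072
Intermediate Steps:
35440/(20003 - 1*1116) - 42124/47560 = 35440/(20003 - 1116) - 42124*1/47560 = 35440/18887 - 10531/11890 = 222482603/224566430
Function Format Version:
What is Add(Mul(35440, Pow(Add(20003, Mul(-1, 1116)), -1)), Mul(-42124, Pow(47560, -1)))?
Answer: Rational(222482603, 224566430) ≈ 0.99072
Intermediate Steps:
Add(Mul(35440, Pow(Add(20003, Mul(-1, 1116)), -1)), Mul(-42124, Pow(47560, -1))) = Add(Mul(35440, Pow(Add(20003, -1116), -1)), Mul(-42124, Rational(1, 47560))) = Add(Mul(35440, Pow(18887, -1)), Rational(-10531, 11890)) = Add(Mul(35440, Rational(1, 18887)), Rational(-10531, 11890)) = Add(Rational(35440, 18887), Rational(-10531, 11890)) = Rational(222482603, 224566430)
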